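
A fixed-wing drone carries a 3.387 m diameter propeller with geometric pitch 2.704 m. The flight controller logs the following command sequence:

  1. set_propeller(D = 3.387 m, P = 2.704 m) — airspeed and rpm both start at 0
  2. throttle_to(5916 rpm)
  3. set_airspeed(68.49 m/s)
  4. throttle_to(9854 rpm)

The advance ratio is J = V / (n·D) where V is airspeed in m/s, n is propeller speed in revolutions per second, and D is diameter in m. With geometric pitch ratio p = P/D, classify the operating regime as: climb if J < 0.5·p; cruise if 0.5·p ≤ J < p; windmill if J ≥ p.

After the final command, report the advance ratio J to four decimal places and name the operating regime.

J = 0.1231, regime = climb

set_propeller: D = 3.387 m, P = 2.704 m (p = P/D = 0.798347); state ← (V=0, rpm=0)
throttle_to(5916): rpm ← 5916
set_airspeed(68.49): V ← 68.49 m/s
throttle_to(9854): rpm ← 9854
final state: V = 68.49 m/s, rpm = 9854 → n = rpm/60 = 164.233333 rev/s
J = V / (n·D) = 68.49 / (164.233333 × 3.387) = 0.123126
regime bands: climb J<0.3992 | cruise [0.3992, 0.7983) | windmill J≥0.7983
J = 0.1231 → climb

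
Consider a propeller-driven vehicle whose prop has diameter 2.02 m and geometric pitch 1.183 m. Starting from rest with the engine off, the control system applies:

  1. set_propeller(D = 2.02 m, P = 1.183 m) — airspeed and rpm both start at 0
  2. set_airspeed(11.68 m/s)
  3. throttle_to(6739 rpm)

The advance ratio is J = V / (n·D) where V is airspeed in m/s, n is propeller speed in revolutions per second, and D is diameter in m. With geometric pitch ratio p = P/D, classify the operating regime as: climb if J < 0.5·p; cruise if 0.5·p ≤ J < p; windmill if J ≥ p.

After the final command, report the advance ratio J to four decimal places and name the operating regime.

set_propeller: D = 2.02 m, P = 1.183 m (p = P/D = 0.585644); state ← (V=0, rpm=0)
set_airspeed(11.68): V ← 11.68 m/s
throttle_to(6739): rpm ← 6739
final state: V = 11.68 m/s, rpm = 6739 → n = rpm/60 = 112.316667 rev/s
J = V / (n·D) = 11.68 / (112.316667 × 2.02) = 0.051481
regime bands: climb J<0.2928 | cruise [0.2928, 0.5856) | windmill J≥0.5856
J = 0.0515 → climb

J = 0.0515, regime = climb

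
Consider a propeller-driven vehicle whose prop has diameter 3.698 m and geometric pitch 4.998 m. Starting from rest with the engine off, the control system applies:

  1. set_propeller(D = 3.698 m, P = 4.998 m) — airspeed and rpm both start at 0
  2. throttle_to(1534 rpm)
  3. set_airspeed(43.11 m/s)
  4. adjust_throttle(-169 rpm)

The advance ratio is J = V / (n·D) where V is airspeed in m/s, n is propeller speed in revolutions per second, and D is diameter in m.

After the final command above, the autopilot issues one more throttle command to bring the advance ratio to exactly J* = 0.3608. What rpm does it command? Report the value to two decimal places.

set_propeller: D = 3.698 m, P = 4.998 m (p = P/D = 1.351541); state ← (V=0, rpm=0)
throttle_to(1534): rpm ← 1534
set_airspeed(43.11): V ← 43.11 m/s
adjust_throttle(-169): rpm ← 1534 -169 = 1365
final state: V = 43.11 m/s, rpm = 1365 → n = rpm/60 = 22.750000 rev/s
target J* = 0.3608; solve J* = V/(n·D) for n: n = V/(J*·D) = 43.11/(0.3608 × 3.698) = 32.310568 rev/s
rpm = 60·n = 1938.634055

rpm = 1938.63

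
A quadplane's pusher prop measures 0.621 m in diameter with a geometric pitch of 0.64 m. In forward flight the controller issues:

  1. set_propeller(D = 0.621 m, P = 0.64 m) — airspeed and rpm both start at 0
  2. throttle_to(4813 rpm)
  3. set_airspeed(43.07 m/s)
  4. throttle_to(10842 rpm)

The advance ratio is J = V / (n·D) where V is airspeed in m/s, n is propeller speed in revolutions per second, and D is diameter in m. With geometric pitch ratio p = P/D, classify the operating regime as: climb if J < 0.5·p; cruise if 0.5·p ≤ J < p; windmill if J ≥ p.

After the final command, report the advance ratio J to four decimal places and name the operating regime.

set_propeller: D = 0.621 m, P = 0.64 m (p = P/D = 1.030596); state ← (V=0, rpm=0)
throttle_to(4813): rpm ← 4813
set_airspeed(43.07): V ← 43.07 m/s
throttle_to(10842): rpm ← 10842
final state: V = 43.07 m/s, rpm = 10842 → n = rpm/60 = 180.700000 rev/s
J = V / (n·D) = 43.07 / (180.700000 × 0.621) = 0.383818
regime bands: climb J<0.5153 | cruise [0.5153, 1.0306) | windmill J≥1.0306
J = 0.3838 → climb

J = 0.3838, regime = climb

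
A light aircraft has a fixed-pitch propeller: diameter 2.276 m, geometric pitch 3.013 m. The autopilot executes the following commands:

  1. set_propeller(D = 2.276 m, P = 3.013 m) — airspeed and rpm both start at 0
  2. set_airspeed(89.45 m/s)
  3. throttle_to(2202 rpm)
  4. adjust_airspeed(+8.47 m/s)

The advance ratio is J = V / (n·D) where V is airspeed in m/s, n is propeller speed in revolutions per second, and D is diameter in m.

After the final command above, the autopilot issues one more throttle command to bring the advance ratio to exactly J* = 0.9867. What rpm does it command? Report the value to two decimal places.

rpm = 2616.17

set_propeller: D = 2.276 m, P = 3.013 m (p = P/D = 1.323814); state ← (V=0, rpm=0)
set_airspeed(89.45): V ← 89.45 m/s
throttle_to(2202): rpm ← 2202
adjust_airspeed(+8.47): V ← 89.45 +8.47 = 97.92 m/s
final state: V = 97.92 m/s, rpm = 2202 → n = rpm/60 = 36.700000 rev/s
target J* = 0.9867; solve J* = V/(n·D) for n: n = V/(J*·D) = 97.92/(0.9867 × 2.276) = 43.602764 rev/s
rpm = 60·n = 2616.165832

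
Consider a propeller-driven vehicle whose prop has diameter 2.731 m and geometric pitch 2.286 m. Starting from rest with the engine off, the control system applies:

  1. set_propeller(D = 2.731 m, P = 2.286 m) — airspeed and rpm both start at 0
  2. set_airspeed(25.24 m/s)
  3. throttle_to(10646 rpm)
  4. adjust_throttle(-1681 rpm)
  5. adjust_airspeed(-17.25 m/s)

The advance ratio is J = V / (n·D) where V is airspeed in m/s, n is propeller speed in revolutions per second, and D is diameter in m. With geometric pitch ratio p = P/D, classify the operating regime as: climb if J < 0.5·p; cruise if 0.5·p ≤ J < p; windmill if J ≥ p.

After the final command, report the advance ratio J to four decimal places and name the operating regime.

set_propeller: D = 2.731 m, P = 2.286 m (p = P/D = 0.837056); state ← (V=0, rpm=0)
set_airspeed(25.24): V ← 25.24 m/s
throttle_to(10646): rpm ← 10646
adjust_throttle(-1681): rpm ← 10646 -1681 = 8965
adjust_airspeed(-17.25): V ← 25.24 -17.25 = 7.99 m/s
final state: V = 7.99 m/s, rpm = 8965 → n = rpm/60 = 149.416667 rev/s
J = V / (n·D) = 7.99 / (149.416667 × 2.731) = 0.019581
regime bands: climb J<0.4185 | cruise [0.4185, 0.8371) | windmill J≥0.8371
J = 0.0196 → climb

J = 0.0196, regime = climb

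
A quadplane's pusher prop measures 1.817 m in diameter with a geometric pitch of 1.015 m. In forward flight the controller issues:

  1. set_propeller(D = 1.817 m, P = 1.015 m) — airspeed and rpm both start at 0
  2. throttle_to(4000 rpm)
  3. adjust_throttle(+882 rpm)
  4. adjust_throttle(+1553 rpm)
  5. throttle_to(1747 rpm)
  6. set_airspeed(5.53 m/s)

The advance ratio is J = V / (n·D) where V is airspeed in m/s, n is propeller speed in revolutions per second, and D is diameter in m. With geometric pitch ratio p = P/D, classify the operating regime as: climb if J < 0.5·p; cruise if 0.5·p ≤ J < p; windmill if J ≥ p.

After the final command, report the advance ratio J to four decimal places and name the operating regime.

set_propeller: D = 1.817 m, P = 1.015 m (p = P/D = 0.558613); state ← (V=0, rpm=0)
throttle_to(4000): rpm ← 4000
adjust_throttle(+882): rpm ← 4000 +882 = 4882
adjust_throttle(+1553): rpm ← 4882 +1553 = 6435
throttle_to(1747): rpm ← 1747
set_airspeed(5.53): V ← 5.53 m/s
final state: V = 5.53 m/s, rpm = 1747 → n = rpm/60 = 29.116667 rev/s
J = V / (n·D) = 5.53 / (29.116667 × 1.817) = 0.104527
regime bands: climb J<0.2793 | cruise [0.2793, 0.5586) | windmill J≥0.5586
J = 0.1045 → climb

J = 0.1045, regime = climb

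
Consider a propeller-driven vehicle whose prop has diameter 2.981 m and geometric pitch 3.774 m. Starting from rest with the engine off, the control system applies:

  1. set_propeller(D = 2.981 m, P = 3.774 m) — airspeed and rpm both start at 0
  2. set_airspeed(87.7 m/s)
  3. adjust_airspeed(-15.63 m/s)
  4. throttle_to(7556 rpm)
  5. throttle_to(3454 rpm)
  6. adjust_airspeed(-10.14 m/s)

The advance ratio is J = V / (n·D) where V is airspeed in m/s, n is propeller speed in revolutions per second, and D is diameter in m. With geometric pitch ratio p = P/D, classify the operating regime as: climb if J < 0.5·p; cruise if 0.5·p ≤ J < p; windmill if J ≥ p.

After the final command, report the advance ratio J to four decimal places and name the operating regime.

J = 0.3609, regime = climb

set_propeller: D = 2.981 m, P = 3.774 m (p = P/D = 1.266018); state ← (V=0, rpm=0)
set_airspeed(87.7): V ← 87.7 m/s
adjust_airspeed(-15.63): V ← 87.7 -15.63 = 72.07 m/s
throttle_to(7556): rpm ← 7556
throttle_to(3454): rpm ← 3454
adjust_airspeed(-10.14): V ← 72.07 -10.14 = 61.93 m/s
final state: V = 61.93 m/s, rpm = 3454 → n = rpm/60 = 57.566667 rev/s
J = V / (n·D) = 61.93 / (57.566667 × 2.981) = 0.360884
regime bands: climb J<0.6330 | cruise [0.6330, 1.2660) | windmill J≥1.2660
J = 0.3609 → climb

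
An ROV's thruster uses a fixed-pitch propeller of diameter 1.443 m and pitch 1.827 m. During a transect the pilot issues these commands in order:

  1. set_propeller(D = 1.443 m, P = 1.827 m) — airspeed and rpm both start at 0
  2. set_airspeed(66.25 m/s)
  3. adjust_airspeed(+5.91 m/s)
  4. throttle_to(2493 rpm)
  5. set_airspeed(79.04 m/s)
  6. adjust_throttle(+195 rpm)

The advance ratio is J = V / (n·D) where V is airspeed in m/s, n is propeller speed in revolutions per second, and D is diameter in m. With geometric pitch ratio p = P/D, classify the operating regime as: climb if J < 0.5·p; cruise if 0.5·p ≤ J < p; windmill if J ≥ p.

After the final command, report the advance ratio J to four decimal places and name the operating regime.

J = 1.2227, regime = cruise

set_propeller: D = 1.443 m, P = 1.827 m (p = P/D = 1.266112); state ← (V=0, rpm=0)
set_airspeed(66.25): V ← 66.25 m/s
adjust_airspeed(+5.91): V ← 66.25 +5.91 = 72.16 m/s
throttle_to(2493): rpm ← 2493
set_airspeed(79.04): V ← 79.04 m/s
adjust_throttle(+195): rpm ← 2493 +195 = 2688
final state: V = 79.04 m/s, rpm = 2688 → n = rpm/60 = 44.800000 rev/s
J = V / (n·D) = 79.04 / (44.800000 × 1.443) = 1.222651
regime bands: climb J<0.6331 | cruise [0.6331, 1.2661) | windmill J≥1.2661
J = 1.2227 → cruise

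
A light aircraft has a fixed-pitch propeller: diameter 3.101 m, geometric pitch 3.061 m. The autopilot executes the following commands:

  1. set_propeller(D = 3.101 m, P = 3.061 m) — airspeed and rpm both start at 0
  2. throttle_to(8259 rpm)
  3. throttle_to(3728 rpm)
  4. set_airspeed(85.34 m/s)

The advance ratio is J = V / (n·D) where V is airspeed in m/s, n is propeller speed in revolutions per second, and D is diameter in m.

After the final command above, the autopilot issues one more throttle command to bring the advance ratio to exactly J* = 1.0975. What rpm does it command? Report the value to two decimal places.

rpm = 1504.52

set_propeller: D = 3.101 m, P = 3.061 m (p = P/D = 0.987101); state ← (V=0, rpm=0)
throttle_to(8259): rpm ← 8259
throttle_to(3728): rpm ← 3728
set_airspeed(85.34): V ← 85.34 m/s
final state: V = 85.34 m/s, rpm = 3728 → n = rpm/60 = 62.133333 rev/s
target J* = 1.0975; solve J* = V/(n·D) for n: n = V/(J*·D) = 85.34/(1.0975 × 3.101) = 25.075312 rev/s
rpm = 60·n = 1504.518713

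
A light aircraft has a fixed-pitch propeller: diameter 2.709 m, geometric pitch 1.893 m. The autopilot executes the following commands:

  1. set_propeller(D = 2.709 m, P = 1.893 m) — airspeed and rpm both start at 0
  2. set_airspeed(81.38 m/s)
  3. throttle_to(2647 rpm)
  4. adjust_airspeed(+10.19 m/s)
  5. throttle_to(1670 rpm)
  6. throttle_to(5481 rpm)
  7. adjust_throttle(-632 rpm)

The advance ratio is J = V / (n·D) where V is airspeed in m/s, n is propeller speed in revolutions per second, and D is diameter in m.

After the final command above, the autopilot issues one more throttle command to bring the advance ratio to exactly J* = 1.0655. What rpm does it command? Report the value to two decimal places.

set_propeller: D = 2.709 m, P = 1.893 m (p = P/D = 0.698782); state ← (V=0, rpm=0)
set_airspeed(81.38): V ← 81.38 m/s
throttle_to(2647): rpm ← 2647
adjust_airspeed(+10.19): V ← 81.38 +10.19 = 91.57 m/s
throttle_to(1670): rpm ← 1670
throttle_to(5481): rpm ← 5481
adjust_throttle(-632): rpm ← 5481 -632 = 4849
final state: V = 91.57 m/s, rpm = 4849 → n = rpm/60 = 80.816667 rev/s
target J* = 1.0655; solve J* = V/(n·D) for n: n = V/(J*·D) = 91.57/(1.0655 × 2.709) = 31.724206 rev/s
rpm = 60·n = 1903.452333

rpm = 1903.45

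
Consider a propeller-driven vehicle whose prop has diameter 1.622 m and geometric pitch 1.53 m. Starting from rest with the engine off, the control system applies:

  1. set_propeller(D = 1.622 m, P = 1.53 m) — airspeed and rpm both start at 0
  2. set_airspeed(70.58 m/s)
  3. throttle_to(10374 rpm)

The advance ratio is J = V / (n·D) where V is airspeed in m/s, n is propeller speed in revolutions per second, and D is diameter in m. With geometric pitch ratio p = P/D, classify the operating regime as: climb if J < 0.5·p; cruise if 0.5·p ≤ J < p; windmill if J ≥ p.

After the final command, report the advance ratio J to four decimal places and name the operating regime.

J = 0.2517, regime = climb

set_propeller: D = 1.622 m, P = 1.53 m (p = P/D = 0.943280); state ← (V=0, rpm=0)
set_airspeed(70.58): V ← 70.58 m/s
throttle_to(10374): rpm ← 10374
final state: V = 70.58 m/s, rpm = 10374 → n = rpm/60 = 172.900000 rev/s
J = V / (n·D) = 70.58 / (172.900000 × 1.622) = 0.251673
regime bands: climb J<0.4716 | cruise [0.4716, 0.9433) | windmill J≥0.9433
J = 0.2517 → climb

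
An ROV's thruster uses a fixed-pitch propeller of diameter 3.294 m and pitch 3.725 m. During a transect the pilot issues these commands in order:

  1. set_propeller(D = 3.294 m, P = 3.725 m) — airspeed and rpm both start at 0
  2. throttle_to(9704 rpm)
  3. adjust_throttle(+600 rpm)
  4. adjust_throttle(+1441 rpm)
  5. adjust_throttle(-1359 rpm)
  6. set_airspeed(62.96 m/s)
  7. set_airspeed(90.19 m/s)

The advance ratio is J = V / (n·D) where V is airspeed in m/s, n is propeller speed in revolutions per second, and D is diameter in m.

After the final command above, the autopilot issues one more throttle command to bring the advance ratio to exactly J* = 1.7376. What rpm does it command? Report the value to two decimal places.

rpm = 945.44

set_propeller: D = 3.294 m, P = 3.725 m (p = P/D = 1.130844); state ← (V=0, rpm=0)
throttle_to(9704): rpm ← 9704
adjust_throttle(+600): rpm ← 9704 +600 = 10304
adjust_throttle(+1441): rpm ← 10304 +1441 = 11745
adjust_throttle(-1359): rpm ← 11745 -1359 = 10386
set_airspeed(62.96): V ← 62.96 m/s
set_airspeed(90.19): V ← 90.19 m/s
final state: V = 90.19 m/s, rpm = 10386 → n = rpm/60 = 173.100000 rev/s
target J* = 1.7376; solve J* = V/(n·D) for n: n = V/(J*·D) = 90.19/(1.7376 × 3.294) = 15.757415 rev/s
rpm = 60·n = 945.444924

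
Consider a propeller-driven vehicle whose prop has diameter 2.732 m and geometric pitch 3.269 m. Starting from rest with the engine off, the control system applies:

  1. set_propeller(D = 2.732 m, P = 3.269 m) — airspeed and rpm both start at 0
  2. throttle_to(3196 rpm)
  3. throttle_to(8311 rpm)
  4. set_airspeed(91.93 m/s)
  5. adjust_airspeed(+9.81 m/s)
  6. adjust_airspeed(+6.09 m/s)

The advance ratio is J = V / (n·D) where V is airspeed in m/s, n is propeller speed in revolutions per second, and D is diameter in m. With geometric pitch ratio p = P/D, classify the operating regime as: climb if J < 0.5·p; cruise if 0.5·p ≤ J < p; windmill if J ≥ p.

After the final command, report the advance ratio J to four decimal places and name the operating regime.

J = 0.2849, regime = climb

set_propeller: D = 2.732 m, P = 3.269 m (p = P/D = 1.196559); state ← (V=0, rpm=0)
throttle_to(3196): rpm ← 3196
throttle_to(8311): rpm ← 8311
set_airspeed(91.93): V ← 91.93 m/s
adjust_airspeed(+9.81): V ← 91.93 +9.81 = 101.74 m/s
adjust_airspeed(+6.09): V ← 101.74 +6.09 = 107.83 m/s
final state: V = 107.83 m/s, rpm = 8311 → n = rpm/60 = 138.516667 rev/s
J = V / (n·D) = 107.83 / (138.516667 × 2.732) = 0.284942
regime bands: climb J<0.5983 | cruise [0.5983, 1.1966) | windmill J≥1.1966
J = 0.2849 → climb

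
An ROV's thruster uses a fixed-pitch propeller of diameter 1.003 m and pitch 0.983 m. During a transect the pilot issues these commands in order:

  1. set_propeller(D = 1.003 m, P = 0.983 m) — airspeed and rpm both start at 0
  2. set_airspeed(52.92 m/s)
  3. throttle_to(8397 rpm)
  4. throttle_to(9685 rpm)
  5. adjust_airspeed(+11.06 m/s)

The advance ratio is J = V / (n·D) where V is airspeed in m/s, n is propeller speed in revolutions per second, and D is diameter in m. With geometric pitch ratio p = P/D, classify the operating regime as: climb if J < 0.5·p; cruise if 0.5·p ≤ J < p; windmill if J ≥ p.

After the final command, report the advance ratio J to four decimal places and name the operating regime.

set_propeller: D = 1.003 m, P = 0.983 m (p = P/D = 0.980060); state ← (V=0, rpm=0)
set_airspeed(52.92): V ← 52.92 m/s
throttle_to(8397): rpm ← 8397
throttle_to(9685): rpm ← 9685
adjust_airspeed(+11.06): V ← 52.92 +11.06 = 63.98 m/s
final state: V = 63.98 m/s, rpm = 9685 → n = rpm/60 = 161.416667 rev/s
J = V / (n·D) = 63.98 / (161.416667 × 1.003) = 0.395180
regime bands: climb J<0.4900 | cruise [0.4900, 0.9801) | windmill J≥0.9801
J = 0.3952 → climb

J = 0.3952, regime = climb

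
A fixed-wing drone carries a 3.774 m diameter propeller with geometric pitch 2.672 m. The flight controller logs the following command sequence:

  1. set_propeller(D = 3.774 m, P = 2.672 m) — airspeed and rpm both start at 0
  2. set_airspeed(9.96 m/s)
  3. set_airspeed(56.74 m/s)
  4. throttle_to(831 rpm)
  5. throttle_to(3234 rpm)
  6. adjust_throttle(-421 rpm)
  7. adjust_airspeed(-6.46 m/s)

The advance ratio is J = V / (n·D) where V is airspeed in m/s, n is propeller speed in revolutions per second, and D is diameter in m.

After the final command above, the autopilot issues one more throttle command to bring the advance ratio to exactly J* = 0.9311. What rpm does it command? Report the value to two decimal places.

rpm = 858.52

set_propeller: D = 3.774 m, P = 2.672 m (p = P/D = 0.708002); state ← (V=0, rpm=0)
set_airspeed(9.96): V ← 9.96 m/s
set_airspeed(56.74): V ← 56.74 m/s
throttle_to(831): rpm ← 831
throttle_to(3234): rpm ← 3234
adjust_throttle(-421): rpm ← 3234 -421 = 2813
adjust_airspeed(-6.46): V ← 56.74 -6.46 = 50.28 m/s
final state: V = 50.28 m/s, rpm = 2813 → n = rpm/60 = 46.883333 rev/s
target J* = 0.9311; solve J* = V/(n·D) for n: n = V/(J*·D) = 50.28/(0.9311 × 3.774) = 14.308597 rev/s
rpm = 60·n = 858.515809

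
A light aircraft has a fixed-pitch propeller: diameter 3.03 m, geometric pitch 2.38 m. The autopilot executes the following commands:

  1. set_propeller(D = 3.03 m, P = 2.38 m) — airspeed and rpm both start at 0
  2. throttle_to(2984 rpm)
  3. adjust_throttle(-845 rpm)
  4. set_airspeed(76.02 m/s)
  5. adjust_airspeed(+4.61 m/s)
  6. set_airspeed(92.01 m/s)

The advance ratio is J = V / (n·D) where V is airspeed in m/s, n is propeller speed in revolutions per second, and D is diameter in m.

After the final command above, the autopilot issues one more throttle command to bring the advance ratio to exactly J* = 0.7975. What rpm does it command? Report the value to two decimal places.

set_propeller: D = 3.03 m, P = 2.38 m (p = P/D = 0.785479); state ← (V=0, rpm=0)
throttle_to(2984): rpm ← 2984
adjust_throttle(-845): rpm ← 2984 -845 = 2139
set_airspeed(76.02): V ← 76.02 m/s
adjust_airspeed(+4.61): V ← 76.02 +4.61 = 80.63 m/s
set_airspeed(92.01): V ← 92.01 m/s
final state: V = 92.01 m/s, rpm = 2139 → n = rpm/60 = 35.650000 rev/s
target J* = 0.7975; solve J* = V/(n·D) for n: n = V/(J*·D) = 92.01/(0.7975 × 3.03) = 38.076911 rev/s
rpm = 60·n = 2284.614668

rpm = 2284.61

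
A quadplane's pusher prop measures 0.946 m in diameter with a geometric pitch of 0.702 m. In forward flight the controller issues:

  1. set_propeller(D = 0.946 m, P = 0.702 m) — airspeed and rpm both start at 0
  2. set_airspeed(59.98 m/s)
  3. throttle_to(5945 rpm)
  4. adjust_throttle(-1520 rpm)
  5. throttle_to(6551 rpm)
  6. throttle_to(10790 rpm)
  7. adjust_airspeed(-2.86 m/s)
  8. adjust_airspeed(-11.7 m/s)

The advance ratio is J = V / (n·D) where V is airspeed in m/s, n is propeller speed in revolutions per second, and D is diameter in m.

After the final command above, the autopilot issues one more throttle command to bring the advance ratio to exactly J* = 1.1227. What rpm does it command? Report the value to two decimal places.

set_propeller: D = 0.946 m, P = 0.702 m (p = P/D = 0.742072); state ← (V=0, rpm=0)
set_airspeed(59.98): V ← 59.98 m/s
throttle_to(5945): rpm ← 5945
adjust_throttle(-1520): rpm ← 5945 -1520 = 4425
throttle_to(6551): rpm ← 6551
throttle_to(10790): rpm ← 10790
adjust_airspeed(-2.86): V ← 59.98 -2.86 = 57.12 m/s
adjust_airspeed(-11.7): V ← 57.12 -11.7 = 45.42 m/s
final state: V = 45.42 m/s, rpm = 10790 → n = rpm/60 = 179.833333 rev/s
target J* = 1.1227; solve J* = V/(n·D) for n: n = V/(J*·D) = 45.42/(1.1227 × 0.946) = 42.765374 rev/s
rpm = 60·n = 2565.922419

rpm = 2565.92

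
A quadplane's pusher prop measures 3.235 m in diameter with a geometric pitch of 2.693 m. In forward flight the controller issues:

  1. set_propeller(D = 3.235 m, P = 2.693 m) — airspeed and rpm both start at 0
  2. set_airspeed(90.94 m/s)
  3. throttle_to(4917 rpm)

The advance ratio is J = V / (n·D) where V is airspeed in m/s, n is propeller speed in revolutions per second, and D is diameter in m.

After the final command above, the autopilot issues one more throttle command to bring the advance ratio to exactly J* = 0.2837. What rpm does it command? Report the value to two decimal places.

set_propeller: D = 3.235 m, P = 2.693 m (p = P/D = 0.832457); state ← (V=0, rpm=0)
set_airspeed(90.94): V ← 90.94 m/s
throttle_to(4917): rpm ← 4917
final state: V = 90.94 m/s, rpm = 4917 → n = rpm/60 = 81.950000 rev/s
target J* = 0.2837; solve J* = V/(n·D) for n: n = V/(J*·D) = 90.94/(0.2837 × 3.235) = 99.088061 rev/s
rpm = 60·n = 5945.283647

rpm = 5945.28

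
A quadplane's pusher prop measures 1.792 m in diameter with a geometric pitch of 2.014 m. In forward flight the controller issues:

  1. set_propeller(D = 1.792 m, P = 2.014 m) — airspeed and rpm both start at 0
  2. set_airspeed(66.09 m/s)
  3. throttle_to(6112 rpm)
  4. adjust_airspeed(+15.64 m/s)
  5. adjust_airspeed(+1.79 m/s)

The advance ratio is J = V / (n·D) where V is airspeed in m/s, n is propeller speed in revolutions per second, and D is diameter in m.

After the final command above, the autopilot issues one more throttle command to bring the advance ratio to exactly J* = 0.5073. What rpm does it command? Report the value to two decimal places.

rpm = 5512.38

set_propeller: D = 1.792 m, P = 2.014 m (p = P/D = 1.123884); state ← (V=0, rpm=0)
set_airspeed(66.09): V ← 66.09 m/s
throttle_to(6112): rpm ← 6112
adjust_airspeed(+15.64): V ← 66.09 +15.64 = 81.73 m/s
adjust_airspeed(+1.79): V ← 81.73 +1.79 = 83.52 m/s
final state: V = 83.52 m/s, rpm = 6112 → n = rpm/60 = 101.866667 rev/s
target J* = 0.5073; solve J* = V/(n·D) for n: n = V/(J*·D) = 83.52/(0.5073 × 1.792) = 91.872941 rev/s
rpm = 60·n = 5512.376447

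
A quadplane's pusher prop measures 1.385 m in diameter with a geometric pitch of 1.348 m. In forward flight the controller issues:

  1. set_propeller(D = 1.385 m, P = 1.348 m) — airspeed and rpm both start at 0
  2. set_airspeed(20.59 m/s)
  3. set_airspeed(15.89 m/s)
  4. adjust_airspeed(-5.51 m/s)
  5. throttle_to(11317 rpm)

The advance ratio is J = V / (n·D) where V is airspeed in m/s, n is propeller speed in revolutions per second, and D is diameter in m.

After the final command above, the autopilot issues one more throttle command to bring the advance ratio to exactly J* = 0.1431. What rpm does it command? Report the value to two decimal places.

set_propeller: D = 1.385 m, P = 1.348 m (p = P/D = 0.973285); state ← (V=0, rpm=0)
set_airspeed(20.59): V ← 20.59 m/s
set_airspeed(15.89): V ← 15.89 m/s
adjust_airspeed(-5.51): V ← 15.89 -5.51 = 10.38 m/s
throttle_to(11317): rpm ← 11317
final state: V = 10.38 m/s, rpm = 11317 → n = rpm/60 = 188.616667 rev/s
target J* = 0.1431; solve J* = V/(n·D) for n: n = V/(J*·D) = 10.38/(0.1431 × 1.385) = 52.373060 rev/s
rpm = 60·n = 3142.383580

rpm = 3142.38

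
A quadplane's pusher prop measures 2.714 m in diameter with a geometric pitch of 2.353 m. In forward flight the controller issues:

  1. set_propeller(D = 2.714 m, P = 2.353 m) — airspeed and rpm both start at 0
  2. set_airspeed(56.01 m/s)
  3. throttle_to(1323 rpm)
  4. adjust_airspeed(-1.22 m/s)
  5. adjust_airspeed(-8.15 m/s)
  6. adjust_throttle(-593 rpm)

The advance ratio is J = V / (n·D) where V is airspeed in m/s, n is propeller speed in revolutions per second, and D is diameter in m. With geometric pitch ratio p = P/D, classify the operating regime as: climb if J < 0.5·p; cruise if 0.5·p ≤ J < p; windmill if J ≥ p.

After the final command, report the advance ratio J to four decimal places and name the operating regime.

J = 1.4125, regime = windmill

set_propeller: D = 2.714 m, P = 2.353 m (p = P/D = 0.866986); state ← (V=0, rpm=0)
set_airspeed(56.01): V ← 56.01 m/s
throttle_to(1323): rpm ← 1323
adjust_airspeed(-1.22): V ← 56.01 -1.22 = 54.79 m/s
adjust_airspeed(-8.15): V ← 54.79 -8.15 = 46.64 m/s
adjust_throttle(-593): rpm ← 1323 -593 = 730
final state: V = 46.64 m/s, rpm = 730 → n = rpm/60 = 12.166667 rev/s
J = V / (n·D) = 46.64 / (12.166667 × 2.714) = 1.412463
regime bands: climb J<0.4335 | cruise [0.4335, 0.8670) | windmill J≥0.8670
J = 1.4125 → windmill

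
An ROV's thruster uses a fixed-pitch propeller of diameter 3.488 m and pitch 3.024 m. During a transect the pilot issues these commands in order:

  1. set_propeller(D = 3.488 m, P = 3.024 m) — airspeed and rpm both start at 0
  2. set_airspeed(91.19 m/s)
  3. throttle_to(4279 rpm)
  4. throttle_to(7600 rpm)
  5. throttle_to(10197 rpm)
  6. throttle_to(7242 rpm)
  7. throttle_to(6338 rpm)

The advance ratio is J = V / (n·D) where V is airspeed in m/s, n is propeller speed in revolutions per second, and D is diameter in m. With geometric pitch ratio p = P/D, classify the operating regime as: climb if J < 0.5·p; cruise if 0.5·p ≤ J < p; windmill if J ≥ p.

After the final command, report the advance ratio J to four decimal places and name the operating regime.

J = 0.2475, regime = climb

set_propeller: D = 3.488 m, P = 3.024 m (p = P/D = 0.866972); state ← (V=0, rpm=0)
set_airspeed(91.19): V ← 91.19 m/s
throttle_to(4279): rpm ← 4279
throttle_to(7600): rpm ← 7600
throttle_to(10197): rpm ← 10197
throttle_to(7242): rpm ← 7242
throttle_to(6338): rpm ← 6338
final state: V = 91.19 m/s, rpm = 6338 → n = rpm/60 = 105.633333 rev/s
J = V / (n·D) = 91.19 / (105.633333 × 3.488) = 0.247497
regime bands: climb J<0.4335 | cruise [0.4335, 0.8670) | windmill J≥0.8670
J = 0.2475 → climb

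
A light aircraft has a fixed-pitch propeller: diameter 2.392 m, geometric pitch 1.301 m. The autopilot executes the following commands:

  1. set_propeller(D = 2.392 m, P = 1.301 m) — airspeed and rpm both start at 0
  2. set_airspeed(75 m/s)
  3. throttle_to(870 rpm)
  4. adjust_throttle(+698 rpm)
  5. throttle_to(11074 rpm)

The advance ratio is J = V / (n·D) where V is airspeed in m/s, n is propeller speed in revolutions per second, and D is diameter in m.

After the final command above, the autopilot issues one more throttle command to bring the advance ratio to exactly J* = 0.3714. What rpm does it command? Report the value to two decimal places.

set_propeller: D = 2.392 m, P = 1.301 m (p = P/D = 0.543896); state ← (V=0, rpm=0)
set_airspeed(75): V ← 75 m/s
throttle_to(870): rpm ← 870
adjust_throttle(+698): rpm ← 870 +698 = 1568
throttle_to(11074): rpm ← 11074
final state: V = 75 m/s, rpm = 11074 → n = rpm/60 = 184.566667 rev/s
target J* = 0.3714; solve J* = V/(n·D) for n: n = V/(J*·D) = 75/(0.3714 × 2.392) = 84.422496 rev/s
rpm = 60·n = 5065.349766

rpm = 5065.35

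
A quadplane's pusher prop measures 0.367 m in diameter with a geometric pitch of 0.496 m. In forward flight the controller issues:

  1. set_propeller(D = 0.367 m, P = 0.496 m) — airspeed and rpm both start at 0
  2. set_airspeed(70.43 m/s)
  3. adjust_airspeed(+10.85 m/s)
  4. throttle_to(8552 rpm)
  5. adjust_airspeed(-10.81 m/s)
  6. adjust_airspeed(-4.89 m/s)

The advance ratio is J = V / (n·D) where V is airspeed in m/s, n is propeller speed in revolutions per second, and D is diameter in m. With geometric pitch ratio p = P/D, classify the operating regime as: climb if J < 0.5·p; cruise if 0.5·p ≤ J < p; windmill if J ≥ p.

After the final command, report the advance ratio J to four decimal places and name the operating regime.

J = 1.2537, regime = cruise

set_propeller: D = 0.367 m, P = 0.496 m (p = P/D = 1.351499); state ← (V=0, rpm=0)
set_airspeed(70.43): V ← 70.43 m/s
adjust_airspeed(+10.85): V ← 70.43 +10.85 = 81.28 m/s
throttle_to(8552): rpm ← 8552
adjust_airspeed(-10.81): V ← 81.28 -10.81 = 70.47 m/s
adjust_airspeed(-4.89): V ← 70.47 -4.89 = 65.58 m/s
final state: V = 65.58 m/s, rpm = 8552 → n = rpm/60 = 142.533333 rev/s
J = V / (n·D) = 65.58 / (142.533333 × 0.367) = 1.253686
regime bands: climb J<0.6757 | cruise [0.6757, 1.3515) | windmill J≥1.3515
J = 1.2537 → cruise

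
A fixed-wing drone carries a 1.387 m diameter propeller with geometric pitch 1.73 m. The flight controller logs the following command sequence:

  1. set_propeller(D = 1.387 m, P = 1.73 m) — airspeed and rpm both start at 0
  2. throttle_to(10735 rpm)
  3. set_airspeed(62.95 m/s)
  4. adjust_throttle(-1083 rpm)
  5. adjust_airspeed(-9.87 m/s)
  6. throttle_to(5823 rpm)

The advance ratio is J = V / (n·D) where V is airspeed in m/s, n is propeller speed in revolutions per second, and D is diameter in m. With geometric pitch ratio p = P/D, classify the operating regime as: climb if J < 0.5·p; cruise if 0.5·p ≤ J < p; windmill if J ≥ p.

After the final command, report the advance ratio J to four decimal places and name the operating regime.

set_propeller: D = 1.387 m, P = 1.73 m (p = P/D = 1.247296); state ← (V=0, rpm=0)
throttle_to(10735): rpm ← 10735
set_airspeed(62.95): V ← 62.95 m/s
adjust_throttle(-1083): rpm ← 10735 -1083 = 9652
adjust_airspeed(-9.87): V ← 62.95 -9.87 = 53.08 m/s
throttle_to(5823): rpm ← 5823
final state: V = 53.08 m/s, rpm = 5823 → n = rpm/60 = 97.050000 rev/s
J = V / (n·D) = 53.08 / (97.050000 × 1.387) = 0.394329
regime bands: climb J<0.6236 | cruise [0.6236, 1.2473) | windmill J≥1.2473
J = 0.3943 → climb

J = 0.3943, regime = climb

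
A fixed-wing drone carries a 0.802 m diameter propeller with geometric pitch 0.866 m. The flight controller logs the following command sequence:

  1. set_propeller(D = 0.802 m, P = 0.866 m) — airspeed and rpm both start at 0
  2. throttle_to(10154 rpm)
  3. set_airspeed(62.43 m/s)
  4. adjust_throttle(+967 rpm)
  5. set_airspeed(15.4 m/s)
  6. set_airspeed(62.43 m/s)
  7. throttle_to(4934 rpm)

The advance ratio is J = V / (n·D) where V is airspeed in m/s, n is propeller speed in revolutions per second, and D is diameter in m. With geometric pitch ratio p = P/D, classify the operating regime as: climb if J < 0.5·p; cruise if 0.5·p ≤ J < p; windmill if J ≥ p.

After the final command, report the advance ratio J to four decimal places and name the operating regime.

set_propeller: D = 0.802 m, P = 0.866 m (p = P/D = 1.079800); state ← (V=0, rpm=0)
throttle_to(10154): rpm ← 10154
set_airspeed(62.43): V ← 62.43 m/s
adjust_throttle(+967): rpm ← 10154 +967 = 11121
set_airspeed(15.4): V ← 15.4 m/s
set_airspeed(62.43): V ← 62.43 m/s
throttle_to(4934): rpm ← 4934
final state: V = 62.43 m/s, rpm = 4934 → n = rpm/60 = 82.233333 rev/s
J = V / (n·D) = 62.43 / (82.233333 × 0.802) = 0.946610
regime bands: climb J<0.5399 | cruise [0.5399, 1.0798) | windmill J≥1.0798
J = 0.9466 → cruise

J = 0.9466, regime = cruise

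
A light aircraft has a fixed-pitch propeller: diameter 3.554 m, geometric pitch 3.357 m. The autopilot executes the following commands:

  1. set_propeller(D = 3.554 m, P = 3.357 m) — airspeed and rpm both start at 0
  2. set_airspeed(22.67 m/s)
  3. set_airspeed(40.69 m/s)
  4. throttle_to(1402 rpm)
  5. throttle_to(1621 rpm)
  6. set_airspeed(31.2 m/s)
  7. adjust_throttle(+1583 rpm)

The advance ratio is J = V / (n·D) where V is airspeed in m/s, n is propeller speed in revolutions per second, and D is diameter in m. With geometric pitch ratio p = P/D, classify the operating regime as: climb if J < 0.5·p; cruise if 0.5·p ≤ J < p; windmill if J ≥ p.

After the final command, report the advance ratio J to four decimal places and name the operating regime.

J = 0.1644, regime = climb

set_propeller: D = 3.554 m, P = 3.357 m (p = P/D = 0.944569); state ← (V=0, rpm=0)
set_airspeed(22.67): V ← 22.67 m/s
set_airspeed(40.69): V ← 40.69 m/s
throttle_to(1402): rpm ← 1402
throttle_to(1621): rpm ← 1621
set_airspeed(31.2): V ← 31.2 m/s
adjust_throttle(+1583): rpm ← 1621 +1583 = 3204
final state: V = 31.2 m/s, rpm = 3204 → n = rpm/60 = 53.400000 rev/s
J = V / (n·D) = 31.2 / (53.400000 × 3.554) = 0.164398
regime bands: climb J<0.4723 | cruise [0.4723, 0.9446) | windmill J≥0.9446
J = 0.1644 → climb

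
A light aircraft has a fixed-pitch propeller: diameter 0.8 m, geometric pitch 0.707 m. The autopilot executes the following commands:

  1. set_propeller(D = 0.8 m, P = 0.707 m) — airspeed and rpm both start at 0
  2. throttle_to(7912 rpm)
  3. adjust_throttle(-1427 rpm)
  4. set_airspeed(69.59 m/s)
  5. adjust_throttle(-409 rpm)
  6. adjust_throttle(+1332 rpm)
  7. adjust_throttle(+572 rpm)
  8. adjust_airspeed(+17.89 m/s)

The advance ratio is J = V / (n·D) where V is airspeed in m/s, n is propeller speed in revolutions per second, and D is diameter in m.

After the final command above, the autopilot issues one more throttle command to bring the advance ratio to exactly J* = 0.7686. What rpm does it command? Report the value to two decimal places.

set_propeller: D = 0.8 m, P = 0.707 m (p = P/D = 0.883750); state ← (V=0, rpm=0)
throttle_to(7912): rpm ← 7912
adjust_throttle(-1427): rpm ← 7912 -1427 = 6485
set_airspeed(69.59): V ← 69.59 m/s
adjust_throttle(-409): rpm ← 6485 -409 = 6076
adjust_throttle(+1332): rpm ← 6076 +1332 = 7408
adjust_throttle(+572): rpm ← 7408 +572 = 7980
adjust_airspeed(+17.89): V ← 69.59 +17.89 = 87.48 m/s
final state: V = 87.48 m/s, rpm = 7980 → n = rpm/60 = 133.000000 rev/s
target J* = 0.7686; solve J* = V/(n·D) for n: n = V/(J*·D) = 87.48/(0.7686 × 0.8) = 142.271663 rev/s
rpm = 60·n = 8536.299766

rpm = 8536.30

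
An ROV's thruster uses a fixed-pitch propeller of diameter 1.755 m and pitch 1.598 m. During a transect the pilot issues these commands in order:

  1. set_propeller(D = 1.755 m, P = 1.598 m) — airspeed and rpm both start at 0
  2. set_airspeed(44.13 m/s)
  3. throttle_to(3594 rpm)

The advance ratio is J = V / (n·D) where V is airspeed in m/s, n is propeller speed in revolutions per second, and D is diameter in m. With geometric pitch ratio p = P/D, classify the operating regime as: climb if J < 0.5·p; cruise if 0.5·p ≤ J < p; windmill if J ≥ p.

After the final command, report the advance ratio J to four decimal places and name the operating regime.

J = 0.4198, regime = climb

set_propeller: D = 1.755 m, P = 1.598 m (p = P/D = 0.910541); state ← (V=0, rpm=0)
set_airspeed(44.13): V ← 44.13 m/s
throttle_to(3594): rpm ← 3594
final state: V = 44.13 m/s, rpm = 3594 → n = rpm/60 = 59.900000 rev/s
J = V / (n·D) = 44.13 / (59.900000 × 1.755) = 0.419788
regime bands: climb J<0.4553 | cruise [0.4553, 0.9105) | windmill J≥0.9105
J = 0.4198 → climb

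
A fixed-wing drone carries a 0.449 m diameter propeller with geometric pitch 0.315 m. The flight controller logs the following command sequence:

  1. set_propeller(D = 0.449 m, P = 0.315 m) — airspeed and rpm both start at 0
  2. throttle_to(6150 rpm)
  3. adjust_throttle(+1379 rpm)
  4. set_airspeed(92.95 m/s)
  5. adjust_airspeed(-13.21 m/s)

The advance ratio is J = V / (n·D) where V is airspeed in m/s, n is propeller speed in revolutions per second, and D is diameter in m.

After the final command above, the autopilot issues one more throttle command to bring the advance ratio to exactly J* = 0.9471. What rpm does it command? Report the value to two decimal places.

set_propeller: D = 0.449 m, P = 0.315 m (p = P/D = 0.701559); state ← (V=0, rpm=0)
throttle_to(6150): rpm ← 6150
adjust_throttle(+1379): rpm ← 6150 +1379 = 7529
set_airspeed(92.95): V ← 92.95 m/s
adjust_airspeed(-13.21): V ← 92.95 -13.21 = 79.74 m/s
final state: V = 79.74 m/s, rpm = 7529 → n = rpm/60 = 125.483333 rev/s
target J* = 0.9471; solve J* = V/(n·D) for n: n = V/(J*·D) = 79.74/(0.9471 × 0.449) = 187.514154 rev/s
rpm = 60·n = 11250.849211

rpm = 11250.85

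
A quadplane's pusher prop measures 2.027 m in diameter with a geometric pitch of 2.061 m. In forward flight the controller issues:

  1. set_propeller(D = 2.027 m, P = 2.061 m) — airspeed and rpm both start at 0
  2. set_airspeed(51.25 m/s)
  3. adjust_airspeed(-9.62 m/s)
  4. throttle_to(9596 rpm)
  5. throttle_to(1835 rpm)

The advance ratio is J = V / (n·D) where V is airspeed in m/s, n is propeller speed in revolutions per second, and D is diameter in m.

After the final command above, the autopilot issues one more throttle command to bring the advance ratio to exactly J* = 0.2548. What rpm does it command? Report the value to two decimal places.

set_propeller: D = 2.027 m, P = 2.061 m (p = P/D = 1.016774); state ← (V=0, rpm=0)
set_airspeed(51.25): V ← 51.25 m/s
adjust_airspeed(-9.62): V ← 51.25 -9.62 = 41.63 m/s
throttle_to(9596): rpm ← 9596
throttle_to(1835): rpm ← 1835
final state: V = 41.63 m/s, rpm = 1835 → n = rpm/60 = 30.583333 rev/s
target J* = 0.2548; solve J* = V/(n·D) for n: n = V/(J*·D) = 41.63/(0.2548 × 2.027) = 80.603377 rev/s
rpm = 60·n = 4836.202630

rpm = 4836.20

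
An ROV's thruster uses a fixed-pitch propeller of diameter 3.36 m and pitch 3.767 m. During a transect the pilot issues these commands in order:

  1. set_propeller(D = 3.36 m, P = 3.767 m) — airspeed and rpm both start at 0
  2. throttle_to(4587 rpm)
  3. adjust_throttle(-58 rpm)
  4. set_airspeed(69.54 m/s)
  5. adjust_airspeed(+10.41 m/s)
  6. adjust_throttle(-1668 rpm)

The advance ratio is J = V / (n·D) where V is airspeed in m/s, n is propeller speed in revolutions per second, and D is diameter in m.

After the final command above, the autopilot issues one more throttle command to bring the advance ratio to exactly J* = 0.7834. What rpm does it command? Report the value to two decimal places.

rpm = 1822.41

set_propeller: D = 3.36 m, P = 3.767 m (p = P/D = 1.121131); state ← (V=0, rpm=0)
throttle_to(4587): rpm ← 4587
adjust_throttle(-58): rpm ← 4587 -58 = 4529
set_airspeed(69.54): V ← 69.54 m/s
adjust_airspeed(+10.41): V ← 69.54 +10.41 = 79.95 m/s
adjust_throttle(-1668): rpm ← 4529 -1668 = 2861
final state: V = 79.95 m/s, rpm = 2861 → n = rpm/60 = 47.683333 rev/s
target J* = 0.7834; solve J* = V/(n·D) for n: n = V/(J*·D) = 79.95/(0.7834 × 3.36) = 30.373555 rev/s
rpm = 60·n = 1822.413290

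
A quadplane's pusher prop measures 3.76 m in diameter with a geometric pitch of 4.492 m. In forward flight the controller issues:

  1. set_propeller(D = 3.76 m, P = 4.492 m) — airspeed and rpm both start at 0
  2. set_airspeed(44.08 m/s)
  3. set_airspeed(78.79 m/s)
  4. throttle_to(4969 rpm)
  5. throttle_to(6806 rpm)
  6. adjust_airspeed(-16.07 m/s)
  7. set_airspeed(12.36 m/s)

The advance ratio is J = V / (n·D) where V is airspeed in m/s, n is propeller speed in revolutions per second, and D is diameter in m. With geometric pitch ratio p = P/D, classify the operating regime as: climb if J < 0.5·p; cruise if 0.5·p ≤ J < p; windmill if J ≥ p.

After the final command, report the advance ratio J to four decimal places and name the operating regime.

set_propeller: D = 3.76 m, P = 4.492 m (p = P/D = 1.194681); state ← (V=0, rpm=0)
set_airspeed(44.08): V ← 44.08 m/s
set_airspeed(78.79): V ← 78.79 m/s
throttle_to(4969): rpm ← 4969
throttle_to(6806): rpm ← 6806
adjust_airspeed(-16.07): V ← 78.79 -16.07 = 62.72 m/s
set_airspeed(12.36): V ← 12.36 m/s
final state: V = 12.36 m/s, rpm = 6806 → n = rpm/60 = 113.433333 rev/s
J = V / (n·D) = 12.36 / (113.433333 × 3.76) = 0.028979
regime bands: climb J<0.5973 | cruise [0.5973, 1.1947) | windmill J≥1.1947
J = 0.0290 → climb

J = 0.0290, regime = climb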